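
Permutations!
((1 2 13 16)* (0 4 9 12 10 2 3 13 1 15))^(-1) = (0 15 16 13 3 1 2 10 12 9 4)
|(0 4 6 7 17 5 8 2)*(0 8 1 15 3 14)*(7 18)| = |(0 4 6 18 7 17 5 1 15 3 14)(2 8)| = 22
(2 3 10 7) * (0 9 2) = (0 9 2 3 10 7) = [9, 1, 3, 10, 4, 5, 6, 0, 8, 2, 7]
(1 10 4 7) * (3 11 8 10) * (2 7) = (1 3 11 8 10 4 2 7) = [0, 3, 7, 11, 2, 5, 6, 1, 10, 9, 4, 8]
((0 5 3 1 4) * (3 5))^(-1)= (5)(0 4 1 3)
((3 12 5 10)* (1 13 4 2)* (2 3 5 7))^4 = (1 12 13 7 4 2 3)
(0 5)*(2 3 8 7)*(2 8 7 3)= [5, 1, 2, 7, 4, 0, 6, 8, 3]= (0 5)(3 7 8)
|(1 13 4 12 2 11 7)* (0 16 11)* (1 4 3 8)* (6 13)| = 35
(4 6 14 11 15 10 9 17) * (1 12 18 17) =[0, 12, 2, 3, 6, 5, 14, 7, 8, 1, 9, 15, 18, 13, 11, 10, 16, 4, 17] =(1 12 18 17 4 6 14 11 15 10 9)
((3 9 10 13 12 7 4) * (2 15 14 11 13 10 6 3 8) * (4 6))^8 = (2 3 13)(4 7 14)(6 11 8)(9 12 15)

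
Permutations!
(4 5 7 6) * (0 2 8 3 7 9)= (0 2 8 3 7 6 4 5 9)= [2, 1, 8, 7, 5, 9, 4, 6, 3, 0]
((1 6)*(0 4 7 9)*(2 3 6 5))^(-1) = ((0 4 7 9)(1 5 2 3 6))^(-1) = (0 9 7 4)(1 6 3 2 5)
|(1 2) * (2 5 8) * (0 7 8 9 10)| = |(0 7 8 2 1 5 9 10)| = 8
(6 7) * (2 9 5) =[0, 1, 9, 3, 4, 2, 7, 6, 8, 5] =(2 9 5)(6 7)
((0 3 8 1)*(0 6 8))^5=((0 3)(1 6 8))^5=(0 3)(1 8 6)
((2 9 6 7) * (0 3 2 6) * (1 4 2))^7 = ((0 3 1 4 2 9)(6 7))^7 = (0 3 1 4 2 9)(6 7)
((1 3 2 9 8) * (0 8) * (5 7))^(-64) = (0 1 2)(3 9 8)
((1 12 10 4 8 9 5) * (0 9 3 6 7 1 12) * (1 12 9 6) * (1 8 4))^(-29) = ((0 6 7 12 10 1)(3 8)(5 9))^(-29) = (0 6 7 12 10 1)(3 8)(5 9)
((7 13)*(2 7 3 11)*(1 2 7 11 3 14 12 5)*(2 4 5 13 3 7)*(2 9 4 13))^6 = (1 9 12)(2 13 4)(5 11 14)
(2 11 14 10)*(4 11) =(2 4 11 14 10) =[0, 1, 4, 3, 11, 5, 6, 7, 8, 9, 2, 14, 12, 13, 10]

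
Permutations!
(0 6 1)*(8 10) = (0 6 1)(8 10) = [6, 0, 2, 3, 4, 5, 1, 7, 10, 9, 8]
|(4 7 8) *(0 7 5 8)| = |(0 7)(4 5 8)| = 6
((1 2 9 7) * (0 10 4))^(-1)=((0 10 4)(1 2 9 7))^(-1)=(0 4 10)(1 7 9 2)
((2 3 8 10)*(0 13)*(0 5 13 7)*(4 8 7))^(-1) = ((0 4 8 10 2 3 7)(5 13))^(-1) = (0 7 3 2 10 8 4)(5 13)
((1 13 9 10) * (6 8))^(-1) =((1 13 9 10)(6 8))^(-1) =(1 10 9 13)(6 8)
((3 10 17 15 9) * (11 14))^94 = (3 9 15 17 10)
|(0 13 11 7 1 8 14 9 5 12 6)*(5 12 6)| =|(0 13 11 7 1 8 14 9 12 5 6)| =11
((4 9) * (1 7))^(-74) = (9)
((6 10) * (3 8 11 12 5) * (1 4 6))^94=(1 6)(3 5 12 11 8)(4 10)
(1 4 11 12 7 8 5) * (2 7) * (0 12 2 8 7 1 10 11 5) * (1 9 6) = (0 12 8)(1 4 5 10 11 2 9 6) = [12, 4, 9, 3, 5, 10, 1, 7, 0, 6, 11, 2, 8]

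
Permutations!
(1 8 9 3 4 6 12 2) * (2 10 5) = (1 8 9 3 4 6 12 10 5 2) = [0, 8, 1, 4, 6, 2, 12, 7, 9, 3, 5, 11, 10]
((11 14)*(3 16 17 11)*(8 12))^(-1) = ((3 16 17 11 14)(8 12))^(-1) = (3 14 11 17 16)(8 12)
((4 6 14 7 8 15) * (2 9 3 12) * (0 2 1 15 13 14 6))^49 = (0 2 9 3 12 1 15 4)(7 8 13 14)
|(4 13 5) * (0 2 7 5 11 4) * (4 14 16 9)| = |(0 2 7 5)(4 13 11 14 16 9)| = 12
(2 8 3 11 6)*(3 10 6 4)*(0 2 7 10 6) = (0 2 8 6 7 10)(3 11 4) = [2, 1, 8, 11, 3, 5, 7, 10, 6, 9, 0, 4]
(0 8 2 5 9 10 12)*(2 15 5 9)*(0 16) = [8, 1, 9, 3, 4, 2, 6, 7, 15, 10, 12, 11, 16, 13, 14, 5, 0] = (0 8 15 5 2 9 10 12 16)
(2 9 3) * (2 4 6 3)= [0, 1, 9, 4, 6, 5, 3, 7, 8, 2]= (2 9)(3 4 6)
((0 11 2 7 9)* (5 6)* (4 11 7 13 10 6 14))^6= (2 4 5 10)(6 13 11 14)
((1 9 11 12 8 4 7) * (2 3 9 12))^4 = ((1 12 8 4 7)(2 3 9 11))^4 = (1 7 4 8 12)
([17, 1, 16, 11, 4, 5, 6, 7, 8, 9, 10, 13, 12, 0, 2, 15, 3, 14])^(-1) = (0 13 11 3 16 2 14 17)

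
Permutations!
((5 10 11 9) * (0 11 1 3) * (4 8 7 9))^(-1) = (0 3 1 10 5 9 7 8 4 11)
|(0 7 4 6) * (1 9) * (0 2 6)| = 6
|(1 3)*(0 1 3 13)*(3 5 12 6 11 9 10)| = |(0 1 13)(3 5 12 6 11 9 10)| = 21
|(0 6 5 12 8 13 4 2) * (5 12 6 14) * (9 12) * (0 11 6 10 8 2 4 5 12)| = 28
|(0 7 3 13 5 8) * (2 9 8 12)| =|(0 7 3 13 5 12 2 9 8)| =9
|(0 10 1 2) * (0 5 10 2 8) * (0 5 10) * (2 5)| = 4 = |(0 5)(1 8 2 10)|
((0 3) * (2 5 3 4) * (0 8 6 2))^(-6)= ((0 4)(2 5 3 8 6))^(-6)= (2 6 8 3 5)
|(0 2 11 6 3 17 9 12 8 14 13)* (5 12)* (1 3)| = |(0 2 11 6 1 3 17 9 5 12 8 14 13)| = 13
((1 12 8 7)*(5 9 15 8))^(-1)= (1 7 8 15 9 5 12)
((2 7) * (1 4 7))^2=((1 4 7 2))^2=(1 7)(2 4)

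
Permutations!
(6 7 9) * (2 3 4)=(2 3 4)(6 7 9)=[0, 1, 3, 4, 2, 5, 7, 9, 8, 6]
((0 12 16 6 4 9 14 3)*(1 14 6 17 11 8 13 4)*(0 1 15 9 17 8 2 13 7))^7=(0 16 7 12 8)(1 14 3)(2 4 11 13 17)(6 15 9)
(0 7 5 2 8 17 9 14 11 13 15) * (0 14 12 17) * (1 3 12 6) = [7, 3, 8, 12, 4, 2, 1, 5, 0, 6, 10, 13, 17, 15, 11, 14, 16, 9] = (0 7 5 2 8)(1 3 12 17 9 6)(11 13 15 14)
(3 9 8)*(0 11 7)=[11, 1, 2, 9, 4, 5, 6, 0, 3, 8, 10, 7]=(0 11 7)(3 9 8)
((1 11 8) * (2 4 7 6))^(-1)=(1 8 11)(2 6 7 4)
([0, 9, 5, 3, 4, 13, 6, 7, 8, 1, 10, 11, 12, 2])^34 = (2 5 13)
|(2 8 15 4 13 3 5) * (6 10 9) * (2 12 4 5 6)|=|(2 8 15 5 12 4 13 3 6 10 9)|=11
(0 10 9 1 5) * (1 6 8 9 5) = (0 10 5)(6 8 9) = [10, 1, 2, 3, 4, 0, 8, 7, 9, 6, 5]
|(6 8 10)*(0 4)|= |(0 4)(6 8 10)|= 6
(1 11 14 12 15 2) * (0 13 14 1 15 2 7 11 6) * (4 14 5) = (0 13 5 4 14 12 2 15 7 11 1 6) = [13, 6, 15, 3, 14, 4, 0, 11, 8, 9, 10, 1, 2, 5, 12, 7]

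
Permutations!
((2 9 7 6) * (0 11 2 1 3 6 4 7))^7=(0 9 2 11)(1 3 6)(4 7)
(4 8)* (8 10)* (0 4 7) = (0 4 10 8 7) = [4, 1, 2, 3, 10, 5, 6, 0, 7, 9, 8]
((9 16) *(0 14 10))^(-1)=(0 10 14)(9 16)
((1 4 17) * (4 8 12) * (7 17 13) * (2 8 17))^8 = (17)(2 12 13)(4 7 8)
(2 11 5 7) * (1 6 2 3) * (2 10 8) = (1 6 10 8 2 11 5 7 3) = [0, 6, 11, 1, 4, 7, 10, 3, 2, 9, 8, 5]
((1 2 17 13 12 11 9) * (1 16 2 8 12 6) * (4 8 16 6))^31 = (1 9 12 4 17 16 6 11 8 13 2)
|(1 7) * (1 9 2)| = |(1 7 9 2)| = 4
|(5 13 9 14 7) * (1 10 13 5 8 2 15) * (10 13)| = |(1 13 9 14 7 8 2 15)| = 8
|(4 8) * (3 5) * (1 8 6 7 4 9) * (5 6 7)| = |(1 8 9)(3 6 5)(4 7)| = 6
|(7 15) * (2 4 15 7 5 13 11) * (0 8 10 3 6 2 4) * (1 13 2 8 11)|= |(0 11 4 15 5 2)(1 13)(3 6 8 10)|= 12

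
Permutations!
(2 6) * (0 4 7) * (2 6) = (0 4 7) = [4, 1, 2, 3, 7, 5, 6, 0]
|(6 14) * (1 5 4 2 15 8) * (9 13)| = |(1 5 4 2 15 8)(6 14)(9 13)| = 6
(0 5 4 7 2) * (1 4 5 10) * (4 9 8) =(0 10 1 9 8 4 7 2) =[10, 9, 0, 3, 7, 5, 6, 2, 4, 8, 1]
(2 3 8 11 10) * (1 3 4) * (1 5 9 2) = [0, 3, 4, 8, 5, 9, 6, 7, 11, 2, 1, 10] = (1 3 8 11 10)(2 4 5 9)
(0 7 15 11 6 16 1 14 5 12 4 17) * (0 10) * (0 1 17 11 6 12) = (0 7 15 6 16 17 10 1 14 5)(4 11 12) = [7, 14, 2, 3, 11, 0, 16, 15, 8, 9, 1, 12, 4, 13, 5, 6, 17, 10]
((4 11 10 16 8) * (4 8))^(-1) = (4 16 10 11)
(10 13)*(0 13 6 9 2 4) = (0 13 10 6 9 2 4) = [13, 1, 4, 3, 0, 5, 9, 7, 8, 2, 6, 11, 12, 10]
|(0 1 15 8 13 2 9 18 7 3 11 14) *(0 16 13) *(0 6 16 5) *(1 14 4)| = |(0 14 5)(1 15 8 6 16 13 2 9 18 7 3 11 4)| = 39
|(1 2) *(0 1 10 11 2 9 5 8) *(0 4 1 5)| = |(0 5 8 4 1 9)(2 10 11)| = 6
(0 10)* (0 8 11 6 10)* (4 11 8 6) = (4 11)(6 10) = [0, 1, 2, 3, 11, 5, 10, 7, 8, 9, 6, 4]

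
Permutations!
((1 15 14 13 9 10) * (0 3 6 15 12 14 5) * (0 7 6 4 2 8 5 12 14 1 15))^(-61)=((0 3 4 2 8 5 7 6)(1 14 13 9 10 15 12))^(-61)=(0 2 7 3 8 6 4 5)(1 13 10 12 14 9 15)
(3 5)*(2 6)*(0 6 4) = (0 6 2 4)(3 5) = [6, 1, 4, 5, 0, 3, 2]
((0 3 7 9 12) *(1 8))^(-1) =((0 3 7 9 12)(1 8))^(-1) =(0 12 9 7 3)(1 8)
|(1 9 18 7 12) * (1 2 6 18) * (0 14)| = 10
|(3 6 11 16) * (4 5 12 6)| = 7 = |(3 4 5 12 6 11 16)|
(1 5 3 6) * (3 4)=(1 5 4 3 6)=[0, 5, 2, 6, 3, 4, 1]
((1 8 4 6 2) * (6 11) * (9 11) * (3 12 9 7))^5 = (1 12)(2 3)(4 11)(6 7)(8 9)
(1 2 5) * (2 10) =(1 10 2 5) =[0, 10, 5, 3, 4, 1, 6, 7, 8, 9, 2]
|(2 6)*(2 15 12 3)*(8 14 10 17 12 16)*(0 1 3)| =|(0 1 3 2 6 15 16 8 14 10 17 12)| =12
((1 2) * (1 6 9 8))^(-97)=(1 9 2 8 6)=((1 2 6 9 8))^(-97)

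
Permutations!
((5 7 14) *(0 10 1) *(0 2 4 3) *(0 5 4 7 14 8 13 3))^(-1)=(0 4 14 5 3 13 8 7 2 1 10)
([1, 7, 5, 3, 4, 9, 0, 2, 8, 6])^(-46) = (0 2 6 7 9 1 5)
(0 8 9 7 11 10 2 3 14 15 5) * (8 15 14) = (0 15 5)(2 3 8 9 7 11 10) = [15, 1, 3, 8, 4, 0, 6, 11, 9, 7, 2, 10, 12, 13, 14, 5]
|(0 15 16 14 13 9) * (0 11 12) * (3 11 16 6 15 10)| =20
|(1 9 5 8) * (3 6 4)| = |(1 9 5 8)(3 6 4)| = 12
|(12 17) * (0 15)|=|(0 15)(12 17)|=2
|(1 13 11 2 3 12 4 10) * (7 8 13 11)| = |(1 11 2 3 12 4 10)(7 8 13)| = 21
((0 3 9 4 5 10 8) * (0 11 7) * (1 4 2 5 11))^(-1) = ((0 3 9 2 5 10 8 1 4 11 7))^(-1) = (0 7 11 4 1 8 10 5 2 9 3)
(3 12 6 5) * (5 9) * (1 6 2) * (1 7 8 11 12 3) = (1 6 9 5)(2 7 8 11 12) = [0, 6, 7, 3, 4, 1, 9, 8, 11, 5, 10, 12, 2]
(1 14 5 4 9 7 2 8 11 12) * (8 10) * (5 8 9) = (1 14 8 11 12)(2 10 9 7)(4 5) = [0, 14, 10, 3, 5, 4, 6, 2, 11, 7, 9, 12, 1, 13, 8]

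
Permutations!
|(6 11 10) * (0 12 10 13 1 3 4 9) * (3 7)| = |(0 12 10 6 11 13 1 7 3 4 9)| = 11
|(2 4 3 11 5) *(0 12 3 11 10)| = |(0 12 3 10)(2 4 11 5)| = 4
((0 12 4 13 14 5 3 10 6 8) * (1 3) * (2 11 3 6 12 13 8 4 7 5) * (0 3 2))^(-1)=((0 13 14)(1 6 4 8 3 10 12 7 5)(2 11))^(-1)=(0 14 13)(1 5 7 12 10 3 8 4 6)(2 11)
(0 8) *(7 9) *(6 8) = (0 6 8)(7 9) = [6, 1, 2, 3, 4, 5, 8, 9, 0, 7]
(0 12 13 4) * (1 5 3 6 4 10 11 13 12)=(0 1 5 3 6 4)(10 11 13)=[1, 5, 2, 6, 0, 3, 4, 7, 8, 9, 11, 13, 12, 10]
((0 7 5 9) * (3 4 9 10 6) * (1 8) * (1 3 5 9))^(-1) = ((0 7 9)(1 8 3 4)(5 10 6))^(-1) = (0 9 7)(1 4 3 8)(5 6 10)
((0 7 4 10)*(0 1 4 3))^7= ((0 7 3)(1 4 10))^7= (0 7 3)(1 4 10)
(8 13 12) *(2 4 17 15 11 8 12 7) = (2 4 17 15 11 8 13 7) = [0, 1, 4, 3, 17, 5, 6, 2, 13, 9, 10, 8, 12, 7, 14, 11, 16, 15]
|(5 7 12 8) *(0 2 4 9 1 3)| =12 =|(0 2 4 9 1 3)(5 7 12 8)|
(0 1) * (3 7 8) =[1, 0, 2, 7, 4, 5, 6, 8, 3] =(0 1)(3 7 8)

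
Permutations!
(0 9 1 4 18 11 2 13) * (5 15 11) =(0 9 1 4 18 5 15 11 2 13) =[9, 4, 13, 3, 18, 15, 6, 7, 8, 1, 10, 2, 12, 0, 14, 11, 16, 17, 5]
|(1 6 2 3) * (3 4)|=|(1 6 2 4 3)|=5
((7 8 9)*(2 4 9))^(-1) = (2 8 7 9 4)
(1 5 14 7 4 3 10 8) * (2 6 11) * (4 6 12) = (1 5 14 7 6 11 2 12 4 3 10 8) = [0, 5, 12, 10, 3, 14, 11, 6, 1, 9, 8, 2, 4, 13, 7]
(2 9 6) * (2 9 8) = (2 8)(6 9) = [0, 1, 8, 3, 4, 5, 9, 7, 2, 6]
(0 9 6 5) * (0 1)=(0 9 6 5 1)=[9, 0, 2, 3, 4, 1, 5, 7, 8, 6]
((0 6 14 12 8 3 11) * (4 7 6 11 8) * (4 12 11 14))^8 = (0 11 14)(4 6 7)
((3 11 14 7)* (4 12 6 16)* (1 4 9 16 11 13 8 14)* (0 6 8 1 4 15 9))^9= (0 13 12 16 3 4 9 7 11 15 14 6 1 8)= ((0 6 11 4 12 8 14 7 3 13 1 15 9 16))^9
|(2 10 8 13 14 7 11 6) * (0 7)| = 9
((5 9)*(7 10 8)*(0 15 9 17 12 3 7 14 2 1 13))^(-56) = ((0 15 9 5 17 12 3 7 10 8 14 2 1 13))^(-56) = (17)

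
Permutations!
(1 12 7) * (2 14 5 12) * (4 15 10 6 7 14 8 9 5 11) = (1 2 8 9 5 12 14 11 4 15 10 6 7) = [0, 2, 8, 3, 15, 12, 7, 1, 9, 5, 6, 4, 14, 13, 11, 10]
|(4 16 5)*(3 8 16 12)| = 6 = |(3 8 16 5 4 12)|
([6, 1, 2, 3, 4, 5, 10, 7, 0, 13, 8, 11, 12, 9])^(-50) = [10, 1, 2, 3, 4, 5, 8, 7, 6, 9, 0, 11, 12, 13]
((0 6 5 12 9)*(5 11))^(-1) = (0 9 12 5 11 6)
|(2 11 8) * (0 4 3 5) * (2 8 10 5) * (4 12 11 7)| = 20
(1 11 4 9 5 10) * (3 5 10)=(1 11 4 9 10)(3 5)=[0, 11, 2, 5, 9, 3, 6, 7, 8, 10, 1, 4]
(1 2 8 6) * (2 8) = [0, 8, 2, 3, 4, 5, 1, 7, 6] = (1 8 6)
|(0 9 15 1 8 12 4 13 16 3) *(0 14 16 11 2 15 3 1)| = 13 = |(0 9 3 14 16 1 8 12 4 13 11 2 15)|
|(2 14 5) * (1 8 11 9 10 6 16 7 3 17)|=|(1 8 11 9 10 6 16 7 3 17)(2 14 5)|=30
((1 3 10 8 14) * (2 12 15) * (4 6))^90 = (15)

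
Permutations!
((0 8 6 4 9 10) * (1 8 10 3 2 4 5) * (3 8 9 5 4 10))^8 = (10)(1 8 4)(5 9 6)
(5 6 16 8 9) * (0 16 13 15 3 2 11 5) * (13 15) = [16, 1, 11, 2, 4, 6, 15, 7, 9, 0, 10, 5, 12, 13, 14, 3, 8] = (0 16 8 9)(2 11 5 6 15 3)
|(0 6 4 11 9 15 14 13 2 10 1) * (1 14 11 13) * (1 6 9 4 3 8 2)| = 42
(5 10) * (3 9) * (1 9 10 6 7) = (1 9 3 10 5 6 7) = [0, 9, 2, 10, 4, 6, 7, 1, 8, 3, 5]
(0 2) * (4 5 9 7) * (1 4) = [2, 4, 0, 3, 5, 9, 6, 1, 8, 7] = (0 2)(1 4 5 9 7)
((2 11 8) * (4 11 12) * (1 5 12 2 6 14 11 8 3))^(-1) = ((1 5 12 4 8 6 14 11 3))^(-1) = (1 3 11 14 6 8 4 12 5)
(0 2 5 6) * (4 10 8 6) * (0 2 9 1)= (0 9 1)(2 5 4 10 8 6)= [9, 0, 5, 3, 10, 4, 2, 7, 6, 1, 8]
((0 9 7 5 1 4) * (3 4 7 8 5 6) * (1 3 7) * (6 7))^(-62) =(0 3 8)(4 5 9)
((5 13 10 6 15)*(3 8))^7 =(3 8)(5 10 15 13 6) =((3 8)(5 13 10 6 15))^7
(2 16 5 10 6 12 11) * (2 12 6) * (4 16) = (2 4 16 5 10)(11 12) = [0, 1, 4, 3, 16, 10, 6, 7, 8, 9, 2, 12, 11, 13, 14, 15, 5]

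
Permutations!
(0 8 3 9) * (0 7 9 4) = (0 8 3 4)(7 9) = [8, 1, 2, 4, 0, 5, 6, 9, 3, 7]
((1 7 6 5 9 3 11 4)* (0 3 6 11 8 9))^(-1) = ((0 3 8 9 6 5)(1 7 11 4))^(-1) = (0 5 6 9 8 3)(1 4 11 7)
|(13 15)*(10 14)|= |(10 14)(13 15)|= 2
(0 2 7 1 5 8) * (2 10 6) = [10, 5, 7, 3, 4, 8, 2, 1, 0, 9, 6] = (0 10 6 2 7 1 5 8)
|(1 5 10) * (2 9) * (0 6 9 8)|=15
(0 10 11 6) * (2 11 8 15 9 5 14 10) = (0 2 11 6)(5 14 10 8 15 9) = [2, 1, 11, 3, 4, 14, 0, 7, 15, 5, 8, 6, 12, 13, 10, 9]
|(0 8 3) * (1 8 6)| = 5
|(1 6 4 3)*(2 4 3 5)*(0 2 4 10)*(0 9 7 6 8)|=18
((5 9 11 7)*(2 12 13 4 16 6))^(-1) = (2 6 16 4 13 12)(5 7 11 9)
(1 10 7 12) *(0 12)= [12, 10, 2, 3, 4, 5, 6, 0, 8, 9, 7, 11, 1]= (0 12 1 10 7)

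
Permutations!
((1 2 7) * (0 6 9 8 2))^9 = ((0 6 9 8 2 7 1))^9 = (0 9 2 1 6 8 7)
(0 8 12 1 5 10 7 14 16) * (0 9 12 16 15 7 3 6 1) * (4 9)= (0 8 16 4 9 12)(1 5 10 3 6)(7 14 15)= [8, 5, 2, 6, 9, 10, 1, 14, 16, 12, 3, 11, 0, 13, 15, 7, 4]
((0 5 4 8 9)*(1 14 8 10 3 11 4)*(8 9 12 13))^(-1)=((0 5 1 14 9)(3 11 4 10)(8 12 13))^(-1)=(0 9 14 1 5)(3 10 4 11)(8 13 12)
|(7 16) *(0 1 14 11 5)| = 10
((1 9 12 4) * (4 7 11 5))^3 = ((1 9 12 7 11 5 4))^3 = (1 7 4 12 5 9 11)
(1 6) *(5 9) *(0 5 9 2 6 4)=(9)(0 5 2 6 1 4)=[5, 4, 6, 3, 0, 2, 1, 7, 8, 9]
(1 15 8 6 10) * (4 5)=(1 15 8 6 10)(4 5)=[0, 15, 2, 3, 5, 4, 10, 7, 6, 9, 1, 11, 12, 13, 14, 8]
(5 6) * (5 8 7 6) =(6 8 7) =[0, 1, 2, 3, 4, 5, 8, 6, 7]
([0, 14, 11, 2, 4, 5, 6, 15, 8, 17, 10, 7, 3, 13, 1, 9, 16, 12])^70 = [0, 1, 12, 17, 4, 5, 6, 2, 8, 7, 10, 3, 9, 13, 14, 11, 16, 15]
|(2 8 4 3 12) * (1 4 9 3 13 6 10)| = 5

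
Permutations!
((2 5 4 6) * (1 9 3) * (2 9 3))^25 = ((1 3)(2 5 4 6 9))^25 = (9)(1 3)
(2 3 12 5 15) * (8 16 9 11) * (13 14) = (2 3 12 5 15)(8 16 9 11)(13 14) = [0, 1, 3, 12, 4, 15, 6, 7, 16, 11, 10, 8, 5, 14, 13, 2, 9]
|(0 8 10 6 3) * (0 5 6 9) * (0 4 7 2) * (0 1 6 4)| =28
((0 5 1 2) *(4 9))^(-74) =(9)(0 1)(2 5)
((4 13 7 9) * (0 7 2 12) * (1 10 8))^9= (0 9 13 12 7 4 2)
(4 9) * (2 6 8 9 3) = (2 6 8 9 4 3) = [0, 1, 6, 2, 3, 5, 8, 7, 9, 4]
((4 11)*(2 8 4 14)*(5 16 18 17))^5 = (5 16 18 17)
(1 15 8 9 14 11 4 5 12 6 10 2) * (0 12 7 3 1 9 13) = [12, 15, 9, 1, 5, 7, 10, 3, 13, 14, 2, 4, 6, 0, 11, 8] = (0 12 6 10 2 9 14 11 4 5 7 3 1 15 8 13)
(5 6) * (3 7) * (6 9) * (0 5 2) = [5, 1, 0, 7, 4, 9, 2, 3, 8, 6] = (0 5 9 6 2)(3 7)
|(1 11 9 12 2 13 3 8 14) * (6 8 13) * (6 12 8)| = |(1 11 9 8 14)(2 12)(3 13)| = 10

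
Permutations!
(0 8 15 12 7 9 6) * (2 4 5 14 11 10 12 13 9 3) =(0 8 15 13 9 6)(2 4 5 14 11 10 12 7 3) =[8, 1, 4, 2, 5, 14, 0, 3, 15, 6, 12, 10, 7, 9, 11, 13]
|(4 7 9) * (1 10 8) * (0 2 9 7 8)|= 7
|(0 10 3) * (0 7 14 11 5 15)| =|(0 10 3 7 14 11 5 15)| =8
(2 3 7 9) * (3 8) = [0, 1, 8, 7, 4, 5, 6, 9, 3, 2] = (2 8 3 7 9)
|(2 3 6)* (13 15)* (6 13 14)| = 6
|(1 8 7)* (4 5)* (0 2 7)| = 10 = |(0 2 7 1 8)(4 5)|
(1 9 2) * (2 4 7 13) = [0, 9, 1, 3, 7, 5, 6, 13, 8, 4, 10, 11, 12, 2] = (1 9 4 7 13 2)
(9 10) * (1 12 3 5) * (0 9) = [9, 12, 2, 5, 4, 1, 6, 7, 8, 10, 0, 11, 3] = (0 9 10)(1 12 3 5)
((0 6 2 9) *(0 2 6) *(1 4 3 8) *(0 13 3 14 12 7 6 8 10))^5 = (0 13 3 10)(1 6 12 4 8 7 14)(2 9)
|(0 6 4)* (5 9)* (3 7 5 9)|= |(9)(0 6 4)(3 7 5)|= 3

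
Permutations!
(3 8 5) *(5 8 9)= (3 9 5)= [0, 1, 2, 9, 4, 3, 6, 7, 8, 5]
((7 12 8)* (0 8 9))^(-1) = (0 9 12 7 8) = ((0 8 7 12 9))^(-1)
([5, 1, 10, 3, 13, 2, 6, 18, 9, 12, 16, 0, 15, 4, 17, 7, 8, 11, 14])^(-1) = [11, 1, 5, 3, 13, 0, 6, 15, 16, 8, 2, 17, 9, 4, 18, 12, 10, 14, 7]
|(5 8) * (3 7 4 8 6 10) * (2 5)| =|(2 5 6 10 3 7 4 8)| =8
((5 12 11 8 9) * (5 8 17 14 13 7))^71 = ((5 12 11 17 14 13 7)(8 9))^71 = (5 12 11 17 14 13 7)(8 9)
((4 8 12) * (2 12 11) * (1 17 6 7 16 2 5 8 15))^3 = ((1 17 6 7 16 2 12 4 15)(5 8 11))^3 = (1 7 12)(2 15 6)(4 17 16)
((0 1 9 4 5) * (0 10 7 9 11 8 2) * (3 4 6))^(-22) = ((0 1 11 8 2)(3 4 5 10 7 9 6))^(-22) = (0 8 1 2 11)(3 6 9 7 10 5 4)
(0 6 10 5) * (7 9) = [6, 1, 2, 3, 4, 0, 10, 9, 8, 7, 5] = (0 6 10 5)(7 9)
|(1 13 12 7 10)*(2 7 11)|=|(1 13 12 11 2 7 10)|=7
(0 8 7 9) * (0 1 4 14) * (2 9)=(0 8 7 2 9 1 4 14)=[8, 4, 9, 3, 14, 5, 6, 2, 7, 1, 10, 11, 12, 13, 0]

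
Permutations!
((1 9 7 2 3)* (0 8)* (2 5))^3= (0 8)(1 5)(2 9)(3 7)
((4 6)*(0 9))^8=(9)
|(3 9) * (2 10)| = 2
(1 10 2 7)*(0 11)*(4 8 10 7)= (0 11)(1 7)(2 4 8 10)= [11, 7, 4, 3, 8, 5, 6, 1, 10, 9, 2, 0]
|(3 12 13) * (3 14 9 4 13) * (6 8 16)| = |(3 12)(4 13 14 9)(6 8 16)| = 12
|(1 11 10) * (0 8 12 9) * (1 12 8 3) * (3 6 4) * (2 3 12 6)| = |(0 2 3 1 11 10 6 4 12 9)| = 10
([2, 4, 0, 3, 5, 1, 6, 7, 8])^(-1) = (8)(0 2)(1 5 4)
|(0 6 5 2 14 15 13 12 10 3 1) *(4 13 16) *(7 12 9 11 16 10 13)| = |(0 6 5 2 14 15 10 3 1)(4 7 12 13 9 11 16)| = 63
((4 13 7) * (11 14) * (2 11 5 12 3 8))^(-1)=((2 11 14 5 12 3 8)(4 13 7))^(-1)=(2 8 3 12 5 14 11)(4 7 13)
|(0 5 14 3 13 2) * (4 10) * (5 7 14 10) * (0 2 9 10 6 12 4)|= |(0 7 14 3 13 9 10)(4 5 6 12)|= 28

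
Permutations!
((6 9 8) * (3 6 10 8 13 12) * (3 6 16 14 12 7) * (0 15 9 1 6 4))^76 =((0 15 9 13 7 3 16 14 12 4)(1 6)(8 10))^76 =(0 16 9 12 7)(3 15 14 13 4)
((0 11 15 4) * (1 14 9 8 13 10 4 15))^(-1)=((15)(0 11 1 14 9 8 13 10 4))^(-1)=(15)(0 4 10 13 8 9 14 1 11)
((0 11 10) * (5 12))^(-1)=((0 11 10)(5 12))^(-1)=(0 10 11)(5 12)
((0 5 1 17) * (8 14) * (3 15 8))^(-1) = (0 17 1 5)(3 14 8 15)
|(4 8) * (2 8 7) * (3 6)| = |(2 8 4 7)(3 6)| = 4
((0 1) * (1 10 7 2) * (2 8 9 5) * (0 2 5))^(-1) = ((0 10 7 8 9)(1 2))^(-1) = (0 9 8 7 10)(1 2)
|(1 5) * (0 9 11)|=|(0 9 11)(1 5)|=6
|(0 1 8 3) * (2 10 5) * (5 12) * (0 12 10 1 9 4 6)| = |(0 9 4 6)(1 8 3 12 5 2)| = 12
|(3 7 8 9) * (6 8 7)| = 4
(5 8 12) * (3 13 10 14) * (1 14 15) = (1 14 3 13 10 15)(5 8 12) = [0, 14, 2, 13, 4, 8, 6, 7, 12, 9, 15, 11, 5, 10, 3, 1]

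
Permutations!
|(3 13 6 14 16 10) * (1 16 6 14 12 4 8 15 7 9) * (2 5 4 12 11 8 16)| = 15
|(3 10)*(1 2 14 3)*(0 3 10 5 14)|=|(0 3 5 14 10 1 2)|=7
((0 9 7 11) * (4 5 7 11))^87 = (11) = ((0 9 11)(4 5 7))^87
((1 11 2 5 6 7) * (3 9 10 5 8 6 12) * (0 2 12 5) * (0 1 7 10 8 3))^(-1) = (0 12 11 1 10 6 8 9 3 2)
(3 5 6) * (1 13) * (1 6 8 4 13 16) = (1 16)(3 5 8 4 13 6) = [0, 16, 2, 5, 13, 8, 3, 7, 4, 9, 10, 11, 12, 6, 14, 15, 1]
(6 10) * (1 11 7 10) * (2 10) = (1 11 7 2 10 6) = [0, 11, 10, 3, 4, 5, 1, 2, 8, 9, 6, 7]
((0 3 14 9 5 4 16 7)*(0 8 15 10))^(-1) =(0 10 15 8 7 16 4 5 9 14 3)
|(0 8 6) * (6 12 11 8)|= |(0 6)(8 12 11)|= 6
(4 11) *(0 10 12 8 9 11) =(0 10 12 8 9 11 4) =[10, 1, 2, 3, 0, 5, 6, 7, 9, 11, 12, 4, 8]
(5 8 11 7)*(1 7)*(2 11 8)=(1 7 5 2 11)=[0, 7, 11, 3, 4, 2, 6, 5, 8, 9, 10, 1]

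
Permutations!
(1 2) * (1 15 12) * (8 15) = [0, 2, 8, 3, 4, 5, 6, 7, 15, 9, 10, 11, 1, 13, 14, 12] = (1 2 8 15 12)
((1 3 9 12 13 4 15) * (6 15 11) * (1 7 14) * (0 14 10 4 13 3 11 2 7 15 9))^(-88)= (15)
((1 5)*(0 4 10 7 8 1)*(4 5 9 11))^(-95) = ((0 5)(1 9 11 4 10 7 8))^(-95) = (0 5)(1 4 8 11 7 9 10)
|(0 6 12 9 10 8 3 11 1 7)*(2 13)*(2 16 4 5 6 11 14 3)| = 20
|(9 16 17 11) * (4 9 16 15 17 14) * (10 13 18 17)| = |(4 9 15 10 13 18 17 11 16 14)| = 10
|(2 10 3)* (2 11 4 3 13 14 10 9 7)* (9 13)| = |(2 13 14 10 9 7)(3 11 4)| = 6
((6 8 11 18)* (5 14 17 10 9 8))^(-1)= (5 6 18 11 8 9 10 17 14)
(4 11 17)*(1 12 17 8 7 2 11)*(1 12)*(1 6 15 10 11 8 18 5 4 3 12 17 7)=(1 6 15 10 11 18 5 4 17 3 12 7 2 8)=[0, 6, 8, 12, 17, 4, 15, 2, 1, 9, 11, 18, 7, 13, 14, 10, 16, 3, 5]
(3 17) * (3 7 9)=(3 17 7 9)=[0, 1, 2, 17, 4, 5, 6, 9, 8, 3, 10, 11, 12, 13, 14, 15, 16, 7]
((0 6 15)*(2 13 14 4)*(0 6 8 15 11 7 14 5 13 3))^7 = ((0 8 15 6 11 7 14 4 2 3)(5 13))^7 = (0 4 11 8 2 7 15 3 14 6)(5 13)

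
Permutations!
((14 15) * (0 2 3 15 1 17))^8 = (0 2 3 15 14 1 17) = ((0 2 3 15 14 1 17))^8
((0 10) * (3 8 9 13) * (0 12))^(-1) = ((0 10 12)(3 8 9 13))^(-1) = (0 12 10)(3 13 9 8)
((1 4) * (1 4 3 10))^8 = ((1 3 10))^8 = (1 10 3)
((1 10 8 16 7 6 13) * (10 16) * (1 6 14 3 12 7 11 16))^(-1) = ((3 12 7 14)(6 13)(8 10)(11 16))^(-1) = (3 14 7 12)(6 13)(8 10)(11 16)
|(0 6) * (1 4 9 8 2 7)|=6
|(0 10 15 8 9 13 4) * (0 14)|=8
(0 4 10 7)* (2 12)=(0 4 10 7)(2 12)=[4, 1, 12, 3, 10, 5, 6, 0, 8, 9, 7, 11, 2]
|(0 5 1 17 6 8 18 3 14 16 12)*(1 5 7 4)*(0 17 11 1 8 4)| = |(0 7)(1 11)(3 14 16 12 17 6 4 8 18)| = 18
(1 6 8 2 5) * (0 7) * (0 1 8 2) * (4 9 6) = [7, 4, 5, 3, 9, 8, 2, 1, 0, 6] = (0 7 1 4 9 6 2 5 8)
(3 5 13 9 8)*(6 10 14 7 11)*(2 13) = [0, 1, 13, 5, 4, 2, 10, 11, 3, 8, 14, 6, 12, 9, 7] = (2 13 9 8 3 5)(6 10 14 7 11)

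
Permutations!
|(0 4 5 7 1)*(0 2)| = |(0 4 5 7 1 2)| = 6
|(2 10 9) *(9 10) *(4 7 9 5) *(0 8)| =|(10)(0 8)(2 5 4 7 9)| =10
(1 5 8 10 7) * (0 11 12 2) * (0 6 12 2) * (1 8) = (0 11 2 6 12)(1 5)(7 8 10) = [11, 5, 6, 3, 4, 1, 12, 8, 10, 9, 7, 2, 0]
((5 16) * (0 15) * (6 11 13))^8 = ((0 15)(5 16)(6 11 13))^8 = (16)(6 13 11)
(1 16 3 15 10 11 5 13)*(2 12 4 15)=(1 16 3 2 12 4 15 10 11 5 13)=[0, 16, 12, 2, 15, 13, 6, 7, 8, 9, 11, 5, 4, 1, 14, 10, 3]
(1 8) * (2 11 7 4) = (1 8)(2 11 7 4) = [0, 8, 11, 3, 2, 5, 6, 4, 1, 9, 10, 7]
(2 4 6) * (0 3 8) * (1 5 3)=(0 1 5 3 8)(2 4 6)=[1, 5, 4, 8, 6, 3, 2, 7, 0]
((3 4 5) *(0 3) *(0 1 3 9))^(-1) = ((0 9)(1 3 4 5))^(-1) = (0 9)(1 5 4 3)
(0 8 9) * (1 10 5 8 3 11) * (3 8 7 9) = (0 8 3 11 1 10 5 7 9) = [8, 10, 2, 11, 4, 7, 6, 9, 3, 0, 5, 1]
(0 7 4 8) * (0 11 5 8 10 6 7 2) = (0 2)(4 10 6 7)(5 8 11) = [2, 1, 0, 3, 10, 8, 7, 4, 11, 9, 6, 5]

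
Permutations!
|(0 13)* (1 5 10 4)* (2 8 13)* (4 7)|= 20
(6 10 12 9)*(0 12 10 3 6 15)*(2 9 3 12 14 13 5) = [14, 1, 9, 6, 4, 2, 12, 7, 8, 15, 10, 11, 3, 5, 13, 0] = (0 14 13 5 2 9 15)(3 6 12)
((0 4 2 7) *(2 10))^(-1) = ((0 4 10 2 7))^(-1) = (0 7 2 10 4)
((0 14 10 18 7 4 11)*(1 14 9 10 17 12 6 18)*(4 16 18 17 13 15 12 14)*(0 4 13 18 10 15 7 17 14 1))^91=(18)(4 11)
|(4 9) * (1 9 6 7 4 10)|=|(1 9 10)(4 6 7)|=3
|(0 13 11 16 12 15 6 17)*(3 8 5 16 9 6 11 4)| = 13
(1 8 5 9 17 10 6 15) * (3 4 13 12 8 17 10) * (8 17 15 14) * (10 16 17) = [0, 15, 2, 4, 13, 9, 14, 7, 5, 16, 6, 11, 10, 12, 8, 1, 17, 3] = (1 15)(3 4 13 12 10 6 14 8 5 9 16 17)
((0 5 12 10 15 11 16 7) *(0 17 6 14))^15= (0 15 17 5 11 6 12 16 14 10 7)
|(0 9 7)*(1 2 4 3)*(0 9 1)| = 10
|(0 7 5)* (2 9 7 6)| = |(0 6 2 9 7 5)| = 6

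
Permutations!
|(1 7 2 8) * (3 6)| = 4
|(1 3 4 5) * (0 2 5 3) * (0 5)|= |(0 2)(1 5)(3 4)|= 2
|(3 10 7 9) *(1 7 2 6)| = 7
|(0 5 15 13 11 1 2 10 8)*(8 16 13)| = 12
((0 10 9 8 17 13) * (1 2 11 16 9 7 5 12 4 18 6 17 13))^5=(0 4 2 13 12 1 8 5 17 9 7 6 16 10 18 11)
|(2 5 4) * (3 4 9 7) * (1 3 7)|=6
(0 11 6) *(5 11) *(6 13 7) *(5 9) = (0 9 5 11 13 7 6) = [9, 1, 2, 3, 4, 11, 0, 6, 8, 5, 10, 13, 12, 7]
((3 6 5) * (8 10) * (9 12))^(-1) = (3 5 6)(8 10)(9 12)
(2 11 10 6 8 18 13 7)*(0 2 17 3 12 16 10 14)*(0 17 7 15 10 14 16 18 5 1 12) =(0 2 11 16 14 17 3)(1 12 18 13 15 10 6 8 5) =[2, 12, 11, 0, 4, 1, 8, 7, 5, 9, 6, 16, 18, 15, 17, 10, 14, 3, 13]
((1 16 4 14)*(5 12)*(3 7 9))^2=((1 16 4 14)(3 7 9)(5 12))^2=(1 4)(3 9 7)(14 16)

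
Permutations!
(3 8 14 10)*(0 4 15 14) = (0 4 15 14 10 3 8) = [4, 1, 2, 8, 15, 5, 6, 7, 0, 9, 3, 11, 12, 13, 10, 14]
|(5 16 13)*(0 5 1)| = 5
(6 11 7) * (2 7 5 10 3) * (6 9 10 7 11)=[0, 1, 11, 2, 4, 7, 6, 9, 8, 10, 3, 5]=(2 11 5 7 9 10 3)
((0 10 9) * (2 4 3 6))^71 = (0 9 10)(2 6 3 4)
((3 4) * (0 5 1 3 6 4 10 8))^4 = (0 10 1)(3 5 8)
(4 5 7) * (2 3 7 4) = (2 3 7)(4 5) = [0, 1, 3, 7, 5, 4, 6, 2]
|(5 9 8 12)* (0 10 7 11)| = 4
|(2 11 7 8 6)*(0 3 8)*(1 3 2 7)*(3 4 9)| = 10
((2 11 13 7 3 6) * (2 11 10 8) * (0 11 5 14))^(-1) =(0 14 5 6 3 7 13 11)(2 8 10)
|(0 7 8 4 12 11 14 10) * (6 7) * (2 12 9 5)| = |(0 6 7 8 4 9 5 2 12 11 14 10)| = 12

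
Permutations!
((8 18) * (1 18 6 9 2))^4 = (1 9 8)(2 6 18)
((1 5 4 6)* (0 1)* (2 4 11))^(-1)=(0 6 4 2 11 5 1)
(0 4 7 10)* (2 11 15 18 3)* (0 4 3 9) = (0 3 2 11 15 18 9)(4 7 10) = [3, 1, 11, 2, 7, 5, 6, 10, 8, 0, 4, 15, 12, 13, 14, 18, 16, 17, 9]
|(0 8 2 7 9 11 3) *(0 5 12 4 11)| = |(0 8 2 7 9)(3 5 12 4 11)| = 5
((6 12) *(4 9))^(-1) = ((4 9)(6 12))^(-1) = (4 9)(6 12)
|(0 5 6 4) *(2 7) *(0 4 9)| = |(0 5 6 9)(2 7)| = 4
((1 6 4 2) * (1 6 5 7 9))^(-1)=(1 9 7 5)(2 4 6)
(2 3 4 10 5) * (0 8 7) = (0 8 7)(2 3 4 10 5) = [8, 1, 3, 4, 10, 2, 6, 0, 7, 9, 5]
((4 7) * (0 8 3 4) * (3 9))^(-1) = ((0 8 9 3 4 7))^(-1) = (0 7 4 3 9 8)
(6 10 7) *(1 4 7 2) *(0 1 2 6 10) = (0 1 4 7 10 6) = [1, 4, 2, 3, 7, 5, 0, 10, 8, 9, 6]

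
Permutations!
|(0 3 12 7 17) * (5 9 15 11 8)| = |(0 3 12 7 17)(5 9 15 11 8)| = 5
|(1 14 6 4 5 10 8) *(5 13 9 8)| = 14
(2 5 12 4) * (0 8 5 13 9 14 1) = (0 8 5 12 4 2 13 9 14 1) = [8, 0, 13, 3, 2, 12, 6, 7, 5, 14, 10, 11, 4, 9, 1]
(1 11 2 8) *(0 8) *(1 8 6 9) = (0 6 9 1 11 2) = [6, 11, 0, 3, 4, 5, 9, 7, 8, 1, 10, 2]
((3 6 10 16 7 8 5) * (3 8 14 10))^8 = (16)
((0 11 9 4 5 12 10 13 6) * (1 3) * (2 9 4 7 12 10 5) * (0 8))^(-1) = (0 8 6 13 10 5 12 7 9 2 4 11)(1 3)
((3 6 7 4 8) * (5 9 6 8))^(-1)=(3 8)(4 7 6 9 5)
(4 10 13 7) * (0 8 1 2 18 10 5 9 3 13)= [8, 2, 18, 13, 5, 9, 6, 4, 1, 3, 0, 11, 12, 7, 14, 15, 16, 17, 10]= (0 8 1 2 18 10)(3 13 7 4 5 9)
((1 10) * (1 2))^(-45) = (10)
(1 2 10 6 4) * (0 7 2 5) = (0 7 2 10 6 4 1 5) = [7, 5, 10, 3, 1, 0, 4, 2, 8, 9, 6]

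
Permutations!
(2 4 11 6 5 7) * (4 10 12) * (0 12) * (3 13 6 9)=(0 12 4 11 9 3 13 6 5 7 2 10)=[12, 1, 10, 13, 11, 7, 5, 2, 8, 3, 0, 9, 4, 6]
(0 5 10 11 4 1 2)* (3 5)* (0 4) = [3, 2, 4, 5, 1, 10, 6, 7, 8, 9, 11, 0] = (0 3 5 10 11)(1 2 4)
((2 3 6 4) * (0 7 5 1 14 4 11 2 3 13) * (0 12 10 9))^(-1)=((0 7 5 1 14 4 3 6 11 2 13 12 10 9))^(-1)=(0 9 10 12 13 2 11 6 3 4 14 1 5 7)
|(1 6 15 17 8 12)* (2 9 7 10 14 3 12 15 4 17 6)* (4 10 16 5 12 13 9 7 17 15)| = |(1 2 7 16 5 12)(3 13 9 17 8 4 15 6 10 14)| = 30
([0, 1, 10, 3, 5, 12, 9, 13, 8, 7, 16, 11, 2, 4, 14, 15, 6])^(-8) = (2 16 9 13 5)(4 12 10 6 7)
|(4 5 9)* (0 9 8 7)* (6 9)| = |(0 6 9 4 5 8 7)| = 7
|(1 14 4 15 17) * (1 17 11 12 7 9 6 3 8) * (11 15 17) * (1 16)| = 12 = |(1 14 4 17 11 12 7 9 6 3 8 16)|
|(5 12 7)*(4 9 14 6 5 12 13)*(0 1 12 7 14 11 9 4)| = |(0 1 12 14 6 5 13)(9 11)| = 14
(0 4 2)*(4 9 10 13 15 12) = [9, 1, 0, 3, 2, 5, 6, 7, 8, 10, 13, 11, 4, 15, 14, 12] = (0 9 10 13 15 12 4 2)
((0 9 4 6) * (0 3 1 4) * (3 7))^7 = ((0 9)(1 4 6 7 3))^7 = (0 9)(1 6 3 4 7)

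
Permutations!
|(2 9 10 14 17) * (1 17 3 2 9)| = |(1 17 9 10 14 3 2)| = 7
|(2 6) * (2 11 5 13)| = 5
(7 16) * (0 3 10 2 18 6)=(0 3 10 2 18 6)(7 16)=[3, 1, 18, 10, 4, 5, 0, 16, 8, 9, 2, 11, 12, 13, 14, 15, 7, 17, 6]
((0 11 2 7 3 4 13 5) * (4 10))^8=(0 5 13 4 10 3 7 2 11)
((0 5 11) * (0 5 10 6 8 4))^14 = (11)(0 4 8 6 10)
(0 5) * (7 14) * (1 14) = (0 5)(1 14 7) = [5, 14, 2, 3, 4, 0, 6, 1, 8, 9, 10, 11, 12, 13, 7]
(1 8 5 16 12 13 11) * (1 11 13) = (1 8 5 16 12) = [0, 8, 2, 3, 4, 16, 6, 7, 5, 9, 10, 11, 1, 13, 14, 15, 12]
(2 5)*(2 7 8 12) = (2 5 7 8 12) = [0, 1, 5, 3, 4, 7, 6, 8, 12, 9, 10, 11, 2]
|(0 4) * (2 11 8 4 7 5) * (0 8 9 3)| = |(0 7 5 2 11 9 3)(4 8)| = 14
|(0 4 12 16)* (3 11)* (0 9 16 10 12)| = 2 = |(0 4)(3 11)(9 16)(10 12)|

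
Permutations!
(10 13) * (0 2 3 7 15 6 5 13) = (0 2 3 7 15 6 5 13 10) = [2, 1, 3, 7, 4, 13, 5, 15, 8, 9, 0, 11, 12, 10, 14, 6]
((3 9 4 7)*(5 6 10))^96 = (10)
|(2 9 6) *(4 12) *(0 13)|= |(0 13)(2 9 6)(4 12)|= 6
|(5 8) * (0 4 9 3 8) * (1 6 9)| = |(0 4 1 6 9 3 8 5)| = 8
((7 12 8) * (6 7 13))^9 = (6 13 8 12 7)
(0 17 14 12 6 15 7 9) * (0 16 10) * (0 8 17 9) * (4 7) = [9, 1, 2, 3, 7, 5, 15, 0, 17, 16, 8, 11, 6, 13, 12, 4, 10, 14] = (0 9 16 10 8 17 14 12 6 15 4 7)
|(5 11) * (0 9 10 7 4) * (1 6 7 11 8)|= |(0 9 10 11 5 8 1 6 7 4)|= 10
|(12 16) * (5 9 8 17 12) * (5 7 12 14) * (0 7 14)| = 9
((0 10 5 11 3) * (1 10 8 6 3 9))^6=((0 8 6 3)(1 10 5 11 9))^6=(0 6)(1 10 5 11 9)(3 8)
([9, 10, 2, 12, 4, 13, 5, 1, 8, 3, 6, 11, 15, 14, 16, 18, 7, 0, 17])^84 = [0, 13, 2, 3, 4, 7, 16, 5, 8, 9, 14, 11, 12, 1, 10, 15, 6, 17, 18]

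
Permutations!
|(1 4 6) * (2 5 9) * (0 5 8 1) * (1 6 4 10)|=|(0 5 9 2 8 6)(1 10)|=6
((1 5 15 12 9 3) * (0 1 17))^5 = (0 9 5 17 12 1 3 15)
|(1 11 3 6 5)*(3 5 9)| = |(1 11 5)(3 6 9)| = 3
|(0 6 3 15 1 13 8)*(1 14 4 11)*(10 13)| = |(0 6 3 15 14 4 11 1 10 13 8)| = 11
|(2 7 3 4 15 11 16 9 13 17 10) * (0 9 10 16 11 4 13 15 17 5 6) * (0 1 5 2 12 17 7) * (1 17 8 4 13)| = |(0 9 15 13 2)(1 5 6 17 16 10 12 8 4 7 3)| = 55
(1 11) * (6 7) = [0, 11, 2, 3, 4, 5, 7, 6, 8, 9, 10, 1] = (1 11)(6 7)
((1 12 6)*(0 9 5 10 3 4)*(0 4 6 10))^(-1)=((0 9 5)(1 12 10 3 6))^(-1)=(0 5 9)(1 6 3 10 12)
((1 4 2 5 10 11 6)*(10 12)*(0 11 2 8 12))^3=((0 11 6 1 4 8 12 10 2 5))^3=(0 1 12 5 6 8 2 11 4 10)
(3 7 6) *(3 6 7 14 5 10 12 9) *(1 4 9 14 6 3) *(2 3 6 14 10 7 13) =(1 4 9)(2 3 14 5 7 13)(10 12) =[0, 4, 3, 14, 9, 7, 6, 13, 8, 1, 12, 11, 10, 2, 5]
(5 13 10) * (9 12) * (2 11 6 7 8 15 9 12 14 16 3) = (2 11 6 7 8 15 9 14 16 3)(5 13 10) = [0, 1, 11, 2, 4, 13, 7, 8, 15, 14, 5, 6, 12, 10, 16, 9, 3]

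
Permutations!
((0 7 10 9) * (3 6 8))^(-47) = (0 7 10 9)(3 6 8)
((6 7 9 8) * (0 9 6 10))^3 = (0 10 8 9)(6 7)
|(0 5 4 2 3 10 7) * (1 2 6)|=9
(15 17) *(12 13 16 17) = [0, 1, 2, 3, 4, 5, 6, 7, 8, 9, 10, 11, 13, 16, 14, 12, 17, 15] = (12 13 16 17 15)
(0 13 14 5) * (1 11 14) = [13, 11, 2, 3, 4, 0, 6, 7, 8, 9, 10, 14, 12, 1, 5] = (0 13 1 11 14 5)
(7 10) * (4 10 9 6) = (4 10 7 9 6) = [0, 1, 2, 3, 10, 5, 4, 9, 8, 6, 7]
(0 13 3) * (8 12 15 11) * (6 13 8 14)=(0 8 12 15 11 14 6 13 3)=[8, 1, 2, 0, 4, 5, 13, 7, 12, 9, 10, 14, 15, 3, 6, 11]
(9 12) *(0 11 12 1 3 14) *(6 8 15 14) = (0 11 12 9 1 3 6 8 15 14) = [11, 3, 2, 6, 4, 5, 8, 7, 15, 1, 10, 12, 9, 13, 0, 14]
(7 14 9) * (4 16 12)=(4 16 12)(7 14 9)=[0, 1, 2, 3, 16, 5, 6, 14, 8, 7, 10, 11, 4, 13, 9, 15, 12]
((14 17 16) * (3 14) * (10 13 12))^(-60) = (17)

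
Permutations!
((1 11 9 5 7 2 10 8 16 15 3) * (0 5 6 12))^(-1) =(0 12 6 9 11 1 3 15 16 8 10 2 7 5)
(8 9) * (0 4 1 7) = (0 4 1 7)(8 9) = [4, 7, 2, 3, 1, 5, 6, 0, 9, 8]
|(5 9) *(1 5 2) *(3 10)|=|(1 5 9 2)(3 10)|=4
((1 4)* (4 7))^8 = ((1 7 4))^8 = (1 4 7)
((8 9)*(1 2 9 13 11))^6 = ((1 2 9 8 13 11))^6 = (13)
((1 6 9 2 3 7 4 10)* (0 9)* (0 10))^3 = ((0 9 2 3 7 4)(1 6 10))^3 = (10)(0 3)(2 4)(7 9)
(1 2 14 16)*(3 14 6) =(1 2 6 3 14 16) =[0, 2, 6, 14, 4, 5, 3, 7, 8, 9, 10, 11, 12, 13, 16, 15, 1]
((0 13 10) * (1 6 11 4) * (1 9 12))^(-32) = ((0 13 10)(1 6 11 4 9 12))^(-32) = (0 13 10)(1 9 11)(4 6 12)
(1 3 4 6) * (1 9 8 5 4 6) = (1 3 6 9 8 5 4) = [0, 3, 2, 6, 1, 4, 9, 7, 5, 8]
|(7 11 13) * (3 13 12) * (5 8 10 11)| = |(3 13 7 5 8 10 11 12)| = 8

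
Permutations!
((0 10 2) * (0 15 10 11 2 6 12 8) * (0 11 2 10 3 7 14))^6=((0 2 15 3 7 14)(6 12 8 11 10))^6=(15)(6 12 8 11 10)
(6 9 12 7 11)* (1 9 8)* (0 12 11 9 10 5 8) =[12, 10, 2, 3, 4, 8, 0, 9, 1, 11, 5, 6, 7] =(0 12 7 9 11 6)(1 10 5 8)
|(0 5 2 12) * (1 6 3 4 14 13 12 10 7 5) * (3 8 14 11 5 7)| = 42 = |(0 1 6 8 14 13 12)(2 10 3 4 11 5)|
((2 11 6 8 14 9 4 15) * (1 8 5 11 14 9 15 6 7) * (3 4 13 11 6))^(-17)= (1 8 9 13 11 7)(2 14 15)(3 4)(5 6)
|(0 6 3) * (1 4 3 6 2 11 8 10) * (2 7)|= 9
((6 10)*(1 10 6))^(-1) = ((1 10))^(-1) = (1 10)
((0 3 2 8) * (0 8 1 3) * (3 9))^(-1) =(1 2 3 9)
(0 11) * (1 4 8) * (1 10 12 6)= (0 11)(1 4 8 10 12 6)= [11, 4, 2, 3, 8, 5, 1, 7, 10, 9, 12, 0, 6]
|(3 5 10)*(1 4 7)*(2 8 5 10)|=6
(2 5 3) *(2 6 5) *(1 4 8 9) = [0, 4, 2, 6, 8, 3, 5, 7, 9, 1] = (1 4 8 9)(3 6 5)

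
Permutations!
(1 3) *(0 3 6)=(0 3 1 6)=[3, 6, 2, 1, 4, 5, 0]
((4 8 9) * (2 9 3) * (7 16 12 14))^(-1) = ((2 9 4 8 3)(7 16 12 14))^(-1) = (2 3 8 4 9)(7 14 12 16)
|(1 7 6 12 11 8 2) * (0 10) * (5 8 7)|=4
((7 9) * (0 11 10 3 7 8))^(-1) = (0 8 9 7 3 10 11)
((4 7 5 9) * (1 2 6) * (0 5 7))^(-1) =((0 5 9 4)(1 2 6))^(-1) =(0 4 9 5)(1 6 2)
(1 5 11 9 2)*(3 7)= (1 5 11 9 2)(3 7)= [0, 5, 1, 7, 4, 11, 6, 3, 8, 2, 10, 9]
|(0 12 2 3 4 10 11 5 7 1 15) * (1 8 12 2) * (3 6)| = 13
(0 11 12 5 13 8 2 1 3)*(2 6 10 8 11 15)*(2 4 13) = [15, 3, 1, 0, 13, 2, 10, 7, 6, 9, 8, 12, 5, 11, 14, 4] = (0 15 4 13 11 12 5 2 1 3)(6 10 8)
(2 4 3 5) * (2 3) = (2 4)(3 5) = [0, 1, 4, 5, 2, 3]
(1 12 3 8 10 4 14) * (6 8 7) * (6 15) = (1 12 3 7 15 6 8 10 4 14) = [0, 12, 2, 7, 14, 5, 8, 15, 10, 9, 4, 11, 3, 13, 1, 6]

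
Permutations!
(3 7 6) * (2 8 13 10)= [0, 1, 8, 7, 4, 5, 3, 6, 13, 9, 2, 11, 12, 10]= (2 8 13 10)(3 7 6)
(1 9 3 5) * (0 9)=[9, 0, 2, 5, 4, 1, 6, 7, 8, 3]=(0 9 3 5 1)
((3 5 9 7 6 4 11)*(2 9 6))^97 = (2 9 7)(3 6 11 5 4)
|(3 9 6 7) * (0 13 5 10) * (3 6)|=4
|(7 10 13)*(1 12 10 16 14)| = |(1 12 10 13 7 16 14)| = 7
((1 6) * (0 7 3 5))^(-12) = (7)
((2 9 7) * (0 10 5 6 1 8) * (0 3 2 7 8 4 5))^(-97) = ((0 10)(1 4 5 6)(2 9 8 3))^(-97) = (0 10)(1 6 5 4)(2 3 8 9)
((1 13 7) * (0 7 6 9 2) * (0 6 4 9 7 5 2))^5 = ((0 5 2 6 7 1 13 4 9))^5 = (0 1 5 13 2 4 6 9 7)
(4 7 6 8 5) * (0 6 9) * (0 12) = (0 6 8 5 4 7 9 12) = [6, 1, 2, 3, 7, 4, 8, 9, 5, 12, 10, 11, 0]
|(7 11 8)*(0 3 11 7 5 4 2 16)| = 8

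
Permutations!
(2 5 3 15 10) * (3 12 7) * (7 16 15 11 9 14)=(2 5 12 16 15 10)(3 11 9 14 7)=[0, 1, 5, 11, 4, 12, 6, 3, 8, 14, 2, 9, 16, 13, 7, 10, 15]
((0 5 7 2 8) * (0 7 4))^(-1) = ((0 5 4)(2 8 7))^(-1) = (0 4 5)(2 7 8)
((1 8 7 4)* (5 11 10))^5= (1 8 7 4)(5 10 11)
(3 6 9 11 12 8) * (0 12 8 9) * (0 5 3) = (0 12 9 11 8)(3 6 5) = [12, 1, 2, 6, 4, 3, 5, 7, 0, 11, 10, 8, 9]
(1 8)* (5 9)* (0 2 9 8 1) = [2, 1, 9, 3, 4, 8, 6, 7, 0, 5] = (0 2 9 5 8)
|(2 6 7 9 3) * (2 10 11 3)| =12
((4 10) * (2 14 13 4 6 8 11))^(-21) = ((2 14 13 4 10 6 8 11))^(-21) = (2 4 8 14 10 11 13 6)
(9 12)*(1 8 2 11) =(1 8 2 11)(9 12) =[0, 8, 11, 3, 4, 5, 6, 7, 2, 12, 10, 1, 9]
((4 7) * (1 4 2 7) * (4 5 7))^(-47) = (1 2 5 4 7)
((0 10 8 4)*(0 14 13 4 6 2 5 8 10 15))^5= ((0 15)(2 5 8 6)(4 14 13))^5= (0 15)(2 5 8 6)(4 13 14)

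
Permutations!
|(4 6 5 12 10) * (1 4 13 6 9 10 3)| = 9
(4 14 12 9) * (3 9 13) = (3 9 4 14 12 13) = [0, 1, 2, 9, 14, 5, 6, 7, 8, 4, 10, 11, 13, 3, 12]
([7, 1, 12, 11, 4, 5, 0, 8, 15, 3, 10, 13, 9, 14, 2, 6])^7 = (0 8 6 7 15)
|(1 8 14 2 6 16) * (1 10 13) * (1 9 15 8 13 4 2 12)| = |(1 13 9 15 8 14 12)(2 6 16 10 4)| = 35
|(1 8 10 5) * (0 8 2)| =|(0 8 10 5 1 2)| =6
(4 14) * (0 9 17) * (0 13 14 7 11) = [9, 1, 2, 3, 7, 5, 6, 11, 8, 17, 10, 0, 12, 14, 4, 15, 16, 13] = (0 9 17 13 14 4 7 11)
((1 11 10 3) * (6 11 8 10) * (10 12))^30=((1 8 12 10 3)(6 11))^30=(12)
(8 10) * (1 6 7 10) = (1 6 7 10 8) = [0, 6, 2, 3, 4, 5, 7, 10, 1, 9, 8]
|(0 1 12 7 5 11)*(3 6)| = |(0 1 12 7 5 11)(3 6)| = 6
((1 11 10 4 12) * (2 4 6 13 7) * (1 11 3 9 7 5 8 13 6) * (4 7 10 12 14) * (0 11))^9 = ((0 11 12)(1 3 9 10)(2 7)(4 14)(5 8 13))^9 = (1 3 9 10)(2 7)(4 14)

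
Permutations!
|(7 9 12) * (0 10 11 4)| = |(0 10 11 4)(7 9 12)| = 12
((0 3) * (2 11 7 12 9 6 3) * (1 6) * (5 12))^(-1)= ((0 2 11 7 5 12 9 1 6 3))^(-1)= (0 3 6 1 9 12 5 7 11 2)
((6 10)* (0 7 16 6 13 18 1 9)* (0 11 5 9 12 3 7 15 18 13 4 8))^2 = (0 18 12 7 6 4)(1 3 16 10 8 15)(5 11 9) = ((0 15 18 1 12 3 7 16 6 10 4 8)(5 9 11))^2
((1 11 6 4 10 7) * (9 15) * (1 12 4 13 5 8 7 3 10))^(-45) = (3 10)(9 15)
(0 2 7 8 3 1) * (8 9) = (0 2 7 9 8 3 1) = [2, 0, 7, 1, 4, 5, 6, 9, 3, 8]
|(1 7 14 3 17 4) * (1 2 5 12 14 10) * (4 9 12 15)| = |(1 7 10)(2 5 15 4)(3 17 9 12 14)| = 60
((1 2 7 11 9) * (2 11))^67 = ((1 11 9)(2 7))^67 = (1 11 9)(2 7)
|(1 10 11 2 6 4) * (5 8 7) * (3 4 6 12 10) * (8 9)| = 12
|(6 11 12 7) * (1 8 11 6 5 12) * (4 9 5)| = |(1 8 11)(4 9 5 12 7)| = 15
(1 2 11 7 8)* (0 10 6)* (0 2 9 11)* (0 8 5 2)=(0 10 6)(1 9 11 7 5 2 8)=[10, 9, 8, 3, 4, 2, 0, 5, 1, 11, 6, 7]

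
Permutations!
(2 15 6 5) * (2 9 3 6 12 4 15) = (3 6 5 9)(4 15 12) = [0, 1, 2, 6, 15, 9, 5, 7, 8, 3, 10, 11, 4, 13, 14, 12]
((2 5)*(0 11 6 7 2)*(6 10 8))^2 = (0 10 6 2)(5 11 8 7)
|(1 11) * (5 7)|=|(1 11)(5 7)|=2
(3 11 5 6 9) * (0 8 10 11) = (0 8 10 11 5 6 9 3) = [8, 1, 2, 0, 4, 6, 9, 7, 10, 3, 11, 5]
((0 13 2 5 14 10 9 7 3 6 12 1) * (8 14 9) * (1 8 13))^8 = ((0 1)(2 5 9 7 3 6 12 8 14 10 13))^8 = (2 14 6 9 13 8 3 5 10 12 7)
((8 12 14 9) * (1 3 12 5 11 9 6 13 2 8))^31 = ((1 3 12 14 6 13 2 8 5 11 9))^31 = (1 11 8 13 14 3 9 5 2 6 12)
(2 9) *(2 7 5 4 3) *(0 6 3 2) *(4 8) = [6, 1, 9, 0, 2, 8, 3, 5, 4, 7] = (0 6 3)(2 9 7 5 8 4)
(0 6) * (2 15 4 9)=(0 6)(2 15 4 9)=[6, 1, 15, 3, 9, 5, 0, 7, 8, 2, 10, 11, 12, 13, 14, 4]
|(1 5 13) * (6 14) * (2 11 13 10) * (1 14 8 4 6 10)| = |(1 5)(2 11 13 14 10)(4 6 8)| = 30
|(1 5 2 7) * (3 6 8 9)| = 4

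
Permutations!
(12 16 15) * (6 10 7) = [0, 1, 2, 3, 4, 5, 10, 6, 8, 9, 7, 11, 16, 13, 14, 12, 15] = (6 10 7)(12 16 15)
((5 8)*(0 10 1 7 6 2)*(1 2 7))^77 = ((0 10 2)(5 8)(6 7))^77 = (0 2 10)(5 8)(6 7)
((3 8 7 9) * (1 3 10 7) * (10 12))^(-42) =((1 3 8)(7 9 12 10))^(-42) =(7 12)(9 10)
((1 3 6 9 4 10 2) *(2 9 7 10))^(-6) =((1 3 6 7 10 9 4 2))^(-6) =(1 6 10 4)(2 3 7 9)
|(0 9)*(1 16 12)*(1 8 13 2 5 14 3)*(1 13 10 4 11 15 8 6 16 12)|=|(0 9)(1 12 6 16)(2 5 14 3 13)(4 11 15 8 10)|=20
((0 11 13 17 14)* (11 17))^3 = ((0 17 14)(11 13))^3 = (17)(11 13)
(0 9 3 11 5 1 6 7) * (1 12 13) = (0 9 3 11 5 12 13 1 6 7) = [9, 6, 2, 11, 4, 12, 7, 0, 8, 3, 10, 5, 13, 1]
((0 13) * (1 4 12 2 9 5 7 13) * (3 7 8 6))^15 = (0 12 5 3)(1 2 8 7)(4 9 6 13)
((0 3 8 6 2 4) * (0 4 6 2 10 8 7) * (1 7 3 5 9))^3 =(0 1 5 7 9)(2 8 10 6) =((0 5 9 1 7)(2 6 10 8))^3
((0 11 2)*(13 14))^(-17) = (0 11 2)(13 14)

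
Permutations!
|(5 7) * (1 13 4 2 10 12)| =|(1 13 4 2 10 12)(5 7)| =6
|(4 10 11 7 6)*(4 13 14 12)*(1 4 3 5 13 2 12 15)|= 13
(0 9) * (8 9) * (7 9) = (0 8 7 9) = [8, 1, 2, 3, 4, 5, 6, 9, 7, 0]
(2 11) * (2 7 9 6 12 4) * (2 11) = [0, 1, 2, 3, 11, 5, 12, 9, 8, 6, 10, 7, 4] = (4 11 7 9 6 12)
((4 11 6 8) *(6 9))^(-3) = (4 9 8 11 6)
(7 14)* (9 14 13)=(7 13 9 14)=[0, 1, 2, 3, 4, 5, 6, 13, 8, 14, 10, 11, 12, 9, 7]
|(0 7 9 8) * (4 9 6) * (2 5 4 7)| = 6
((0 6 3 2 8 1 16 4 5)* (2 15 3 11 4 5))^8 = (0 5 16 1 8 2 4 11 6)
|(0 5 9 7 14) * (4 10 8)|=|(0 5 9 7 14)(4 10 8)|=15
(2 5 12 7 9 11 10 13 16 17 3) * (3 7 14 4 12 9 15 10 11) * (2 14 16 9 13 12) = (2 5 13 9 3 14 4)(7 15 10 12 16 17) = [0, 1, 5, 14, 2, 13, 6, 15, 8, 3, 12, 11, 16, 9, 4, 10, 17, 7]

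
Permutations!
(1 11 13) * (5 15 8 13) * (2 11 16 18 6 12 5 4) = (1 16 18 6 12 5 15 8 13)(2 11 4) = [0, 16, 11, 3, 2, 15, 12, 7, 13, 9, 10, 4, 5, 1, 14, 8, 18, 17, 6]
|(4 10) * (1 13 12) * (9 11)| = 6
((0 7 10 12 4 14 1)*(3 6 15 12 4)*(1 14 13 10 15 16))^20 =(0 3)(1 12)(4 10 13)(6 7)(15 16)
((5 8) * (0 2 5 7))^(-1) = (0 7 8 5 2)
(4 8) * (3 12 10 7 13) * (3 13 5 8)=(13)(3 12 10 7 5 8 4)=[0, 1, 2, 12, 3, 8, 6, 5, 4, 9, 7, 11, 10, 13]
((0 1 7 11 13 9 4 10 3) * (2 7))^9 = ((0 1 2 7 11 13 9 4 10 3))^9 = (0 3 10 4 9 13 11 7 2 1)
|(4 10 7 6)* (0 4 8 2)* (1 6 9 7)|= 14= |(0 4 10 1 6 8 2)(7 9)|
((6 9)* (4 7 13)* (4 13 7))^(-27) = ((13)(6 9))^(-27) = (13)(6 9)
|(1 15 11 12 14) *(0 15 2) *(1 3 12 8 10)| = 21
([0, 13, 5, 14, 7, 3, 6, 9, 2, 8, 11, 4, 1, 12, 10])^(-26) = (1 13 12)(2 10 9 3 4)(5 11 8 14 7)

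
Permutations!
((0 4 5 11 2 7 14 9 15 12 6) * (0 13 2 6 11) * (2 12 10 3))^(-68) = (0 4 5)(2 14 15 3 7 9 10)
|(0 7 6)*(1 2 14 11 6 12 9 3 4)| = |(0 7 12 9 3 4 1 2 14 11 6)| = 11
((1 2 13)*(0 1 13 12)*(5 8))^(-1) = (13)(0 12 2 1)(5 8)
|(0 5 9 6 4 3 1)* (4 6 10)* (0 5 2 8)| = |(0 2 8)(1 5 9 10 4 3)| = 6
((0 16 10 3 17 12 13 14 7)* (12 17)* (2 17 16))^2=((0 2 17 16 10 3 12 13 14 7))^2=(0 17 10 12 14)(2 16 3 13 7)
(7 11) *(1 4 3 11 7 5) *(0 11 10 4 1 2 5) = [11, 1, 5, 10, 3, 2, 6, 7, 8, 9, 4, 0] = (0 11)(2 5)(3 10 4)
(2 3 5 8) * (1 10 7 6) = [0, 10, 3, 5, 4, 8, 1, 6, 2, 9, 7] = (1 10 7 6)(2 3 5 8)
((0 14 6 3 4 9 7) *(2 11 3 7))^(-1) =(0 7 6 14)(2 9 4 3 11)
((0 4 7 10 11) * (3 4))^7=(0 3 4 7 10 11)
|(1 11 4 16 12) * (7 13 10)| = |(1 11 4 16 12)(7 13 10)| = 15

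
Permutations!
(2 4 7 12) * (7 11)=(2 4 11 7 12)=[0, 1, 4, 3, 11, 5, 6, 12, 8, 9, 10, 7, 2]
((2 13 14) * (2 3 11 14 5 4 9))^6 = ((2 13 5 4 9)(3 11 14))^6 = (14)(2 13 5 4 9)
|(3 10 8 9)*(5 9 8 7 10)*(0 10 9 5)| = |(0 10 7 9 3)| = 5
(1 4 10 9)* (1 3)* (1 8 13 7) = (1 4 10 9 3 8 13 7) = [0, 4, 2, 8, 10, 5, 6, 1, 13, 3, 9, 11, 12, 7]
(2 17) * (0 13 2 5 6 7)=(0 13 2 17 5 6 7)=[13, 1, 17, 3, 4, 6, 7, 0, 8, 9, 10, 11, 12, 2, 14, 15, 16, 5]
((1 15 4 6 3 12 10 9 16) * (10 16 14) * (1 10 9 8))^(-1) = (1 8 10 16 12 3 6 4 15)(9 14)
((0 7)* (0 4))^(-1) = (0 4 7)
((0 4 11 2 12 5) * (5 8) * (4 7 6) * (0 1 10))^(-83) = (0 2 10 11 1 4 5 6 8 7 12) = ((0 7 6 4 11 2 12 8 5 1 10))^(-83)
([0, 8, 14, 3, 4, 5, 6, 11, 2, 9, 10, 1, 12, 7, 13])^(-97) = (1 8 2 14 13 7 11)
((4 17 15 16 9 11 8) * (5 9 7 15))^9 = (4 9)(5 8)(11 17)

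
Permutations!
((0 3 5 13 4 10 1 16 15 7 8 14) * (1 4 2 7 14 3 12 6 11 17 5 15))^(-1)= ((0 12 6 11 17 5 13 2 7 8 3 15 14)(1 16)(4 10))^(-1)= (0 14 15 3 8 7 2 13 5 17 11 6 12)(1 16)(4 10)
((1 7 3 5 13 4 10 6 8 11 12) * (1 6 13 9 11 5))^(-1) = (1 3 7)(4 13 10)(5 8 6 12 11 9)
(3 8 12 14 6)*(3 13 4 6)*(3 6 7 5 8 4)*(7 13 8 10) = (3 4 13)(5 10 7)(6 8 12 14) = [0, 1, 2, 4, 13, 10, 8, 5, 12, 9, 7, 11, 14, 3, 6]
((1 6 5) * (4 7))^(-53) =((1 6 5)(4 7))^(-53) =(1 6 5)(4 7)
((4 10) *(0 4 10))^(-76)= (10)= ((10)(0 4))^(-76)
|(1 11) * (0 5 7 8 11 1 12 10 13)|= 8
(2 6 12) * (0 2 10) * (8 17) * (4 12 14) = (0 2 6 14 4 12 10)(8 17) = [2, 1, 6, 3, 12, 5, 14, 7, 17, 9, 0, 11, 10, 13, 4, 15, 16, 8]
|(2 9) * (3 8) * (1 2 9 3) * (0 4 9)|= |(0 4 9)(1 2 3 8)|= 12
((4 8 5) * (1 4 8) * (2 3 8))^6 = ((1 4)(2 3 8 5))^6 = (2 8)(3 5)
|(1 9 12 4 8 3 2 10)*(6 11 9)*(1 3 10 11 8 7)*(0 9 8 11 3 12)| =8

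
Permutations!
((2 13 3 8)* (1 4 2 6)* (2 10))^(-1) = ((1 4 10 2 13 3 8 6))^(-1) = (1 6 8 3 13 2 10 4)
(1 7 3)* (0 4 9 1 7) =[4, 0, 2, 7, 9, 5, 6, 3, 8, 1] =(0 4 9 1)(3 7)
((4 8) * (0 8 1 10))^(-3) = ((0 8 4 1 10))^(-3) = (0 4 10 8 1)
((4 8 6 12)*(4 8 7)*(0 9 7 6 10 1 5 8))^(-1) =((0 9 7 4 6 12)(1 5 8 10))^(-1) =(0 12 6 4 7 9)(1 10 8 5)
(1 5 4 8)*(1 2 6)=(1 5 4 8 2 6)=[0, 5, 6, 3, 8, 4, 1, 7, 2]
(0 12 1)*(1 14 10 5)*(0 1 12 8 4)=(0 8 4)(5 12 14 10)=[8, 1, 2, 3, 0, 12, 6, 7, 4, 9, 5, 11, 14, 13, 10]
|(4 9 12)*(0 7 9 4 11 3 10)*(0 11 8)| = 15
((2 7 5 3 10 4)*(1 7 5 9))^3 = (2 10 5 4 3)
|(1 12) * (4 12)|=3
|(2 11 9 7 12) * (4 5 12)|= |(2 11 9 7 4 5 12)|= 7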